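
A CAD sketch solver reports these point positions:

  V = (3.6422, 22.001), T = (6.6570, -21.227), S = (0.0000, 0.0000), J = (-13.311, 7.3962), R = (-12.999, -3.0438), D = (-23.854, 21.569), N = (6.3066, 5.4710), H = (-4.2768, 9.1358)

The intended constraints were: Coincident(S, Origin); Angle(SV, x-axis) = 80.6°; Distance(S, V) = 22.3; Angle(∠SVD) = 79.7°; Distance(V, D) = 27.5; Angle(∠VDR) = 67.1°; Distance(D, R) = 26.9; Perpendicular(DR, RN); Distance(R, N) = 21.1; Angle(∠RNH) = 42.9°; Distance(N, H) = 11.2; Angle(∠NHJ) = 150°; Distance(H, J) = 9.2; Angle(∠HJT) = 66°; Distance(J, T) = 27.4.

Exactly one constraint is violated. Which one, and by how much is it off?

Distance(J, T) = 27.4 — off by 7.50.

S = (0.00, 0.00) ✓; SV at 80.60° ✓; |SV| = 22.30 ✓; ∠SVD = 79.70° ✓; |VD| = 27.50 ✓; ∠VDR = 67.10° ✓; |DR| = 26.90 ✓; ∠(DR, RN) = 90.00° ✓; |RN| = 21.10 ✓; ∠RNH = 42.90° ✓; |NH| = 11.20 ✓; ∠NHJ = 150.0° ✓; |HJ| = 9.200 ✓; ∠HJT = 66.00° ✓; |JT| = 34.90 ✗.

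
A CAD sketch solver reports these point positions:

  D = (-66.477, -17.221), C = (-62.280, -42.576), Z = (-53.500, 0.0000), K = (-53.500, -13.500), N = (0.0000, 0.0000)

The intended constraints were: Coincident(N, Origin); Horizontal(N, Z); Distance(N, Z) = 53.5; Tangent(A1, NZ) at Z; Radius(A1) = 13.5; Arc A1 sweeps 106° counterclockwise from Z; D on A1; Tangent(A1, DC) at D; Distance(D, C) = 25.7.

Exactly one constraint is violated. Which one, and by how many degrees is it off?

Tangent(A1, DC) at D — off by 6.60°.

N = (0.00, 0.00) ✓; N.y = 0.00, Z.y = 0.00 ✓; |NZ| = 53.50 ✓; ∠(KZ, ZN) = 90.00° ✓; |KZ| = 13.50 ✓; bearing(K→D) − bearing(K→Z) = 106.0° ✓; |KD| = 13.50 ✓; ∠(KD, DC) = 96.60° ✗; |DC| = 25.70 ✓.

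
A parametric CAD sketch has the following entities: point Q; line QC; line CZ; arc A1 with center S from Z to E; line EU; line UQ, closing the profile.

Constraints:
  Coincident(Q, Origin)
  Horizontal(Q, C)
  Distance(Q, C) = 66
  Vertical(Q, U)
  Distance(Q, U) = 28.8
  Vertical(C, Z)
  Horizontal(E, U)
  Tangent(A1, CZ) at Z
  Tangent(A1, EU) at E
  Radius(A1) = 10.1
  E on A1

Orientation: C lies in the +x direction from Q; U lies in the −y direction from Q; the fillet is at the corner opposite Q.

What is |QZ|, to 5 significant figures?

68.598

Q is at the origin; QC is horizontal with |QC| = 66.0 and C on the +x side, so C = (66.000, 0.0000). QU is vertical with |QU| = 28.8 and U on the −y side, so U = (0.0000, -28.800). The virtual corner opposite Q is at (66.000, -28.800). Since A1 is tangent to CZ there, SZ ⟂ CZ and the tangent condition forces SE to be normal to EU, with radius 10.1, so the center S sits 10.1 in from both sides at S = (55.900, -18.700). That places the tangent points at Z = (66.000, -18.700) on CZ and E = (55.900, -28.800) on EU. Then |QZ| = |Z − Q| = 68.598.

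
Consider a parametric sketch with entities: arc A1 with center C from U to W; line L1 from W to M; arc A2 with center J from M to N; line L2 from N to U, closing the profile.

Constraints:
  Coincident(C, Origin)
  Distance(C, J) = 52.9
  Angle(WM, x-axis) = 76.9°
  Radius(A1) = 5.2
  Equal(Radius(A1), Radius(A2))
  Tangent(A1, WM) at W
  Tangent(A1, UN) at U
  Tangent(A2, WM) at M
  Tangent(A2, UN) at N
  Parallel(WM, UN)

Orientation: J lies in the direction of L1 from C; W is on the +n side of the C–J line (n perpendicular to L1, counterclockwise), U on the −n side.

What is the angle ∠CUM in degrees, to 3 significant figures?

78.9°

The slot axis is L1's direction at 76.9°, so u = (cos 76.9°, sin 76.9°) = (0.227, 0.974) and n = (−sin 76.9°, cos 76.9°) = (-0.974, 0.227). C is at the origin and J lies 52.9 along u from C, so J = 52.9·u = (12.0, 51.5). Tangency of A1 to both parallel lines with radius 5.2 puts W and U at C ± 5.2·n: W = (-5.06, 1.18), U = (5.06, -1.18). Equal radii place M and N the same way about J: M = J + 5.2·n = (6.93, 52.7), N = J − 5.2·n = (17.1, 50.3). Then cos ∠CUM = UC·UM / (|UC||UM|), giving 78.9°.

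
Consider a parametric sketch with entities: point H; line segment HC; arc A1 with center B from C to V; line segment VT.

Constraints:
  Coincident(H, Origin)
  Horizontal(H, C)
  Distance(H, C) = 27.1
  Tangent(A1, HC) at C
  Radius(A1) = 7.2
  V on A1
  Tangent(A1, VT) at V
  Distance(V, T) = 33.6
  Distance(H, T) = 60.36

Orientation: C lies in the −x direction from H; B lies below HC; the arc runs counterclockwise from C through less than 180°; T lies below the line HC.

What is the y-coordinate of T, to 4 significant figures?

-31.26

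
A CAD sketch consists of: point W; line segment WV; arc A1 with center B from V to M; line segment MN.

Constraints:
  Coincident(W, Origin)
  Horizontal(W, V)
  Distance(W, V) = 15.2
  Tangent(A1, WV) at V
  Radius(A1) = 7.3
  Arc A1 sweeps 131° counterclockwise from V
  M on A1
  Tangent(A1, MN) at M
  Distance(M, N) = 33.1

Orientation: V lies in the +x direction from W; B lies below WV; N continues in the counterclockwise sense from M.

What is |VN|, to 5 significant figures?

40.458

W is at the origin; WV is horizontal with |WV| = 15.2 and V on the +x side, so V = (15.200, 0.0000). Tangency of A1 to WV means the radius BV is perpendicular to WV, so B = V + (0, -7.3) = (15.200, -7.3000). On A1, V sits at bearing 90° from B; a 131° counterclockwise sweep puts M at bearing 221°, so M = B + 7.3·(cos 221°, sin 221°) = (9.6906, -12.089). A1 meets MN tangentially, so BM is at right angles to MN, so MN runs along (−sin 221°, cos 221°); with |MN| = 33.1, N = (31.406, -37.070). Then |VN| = |N − V| = 40.458.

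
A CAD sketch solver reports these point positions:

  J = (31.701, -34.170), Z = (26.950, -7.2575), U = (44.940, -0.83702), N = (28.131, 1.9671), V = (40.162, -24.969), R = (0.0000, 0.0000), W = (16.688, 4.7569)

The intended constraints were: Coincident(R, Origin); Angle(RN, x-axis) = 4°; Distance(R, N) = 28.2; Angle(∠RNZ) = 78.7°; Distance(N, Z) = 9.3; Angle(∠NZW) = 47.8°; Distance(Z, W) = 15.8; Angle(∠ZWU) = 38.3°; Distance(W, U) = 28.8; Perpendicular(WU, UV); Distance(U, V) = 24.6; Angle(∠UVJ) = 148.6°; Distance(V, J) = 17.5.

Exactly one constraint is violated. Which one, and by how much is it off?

Distance(V, J) = 17.5 — off by 5.00.

R = (0.00, 0.00) ✓; RN at 4.000° ✓; |RN| = 28.20 ✓; ∠RNZ = 78.70° ✓; |NZ| = 9.300 ✓; ∠NZW = 47.80° ✓; |ZW| = 15.80 ✓; ∠ZWU = 38.30° ✓; |WU| = 28.80 ✓; ∠(WU, UV) = 90.00° ✓; |UV| = 24.60 ✓; ∠UVJ = 148.6° ✓; |VJ| = 12.50 ✗.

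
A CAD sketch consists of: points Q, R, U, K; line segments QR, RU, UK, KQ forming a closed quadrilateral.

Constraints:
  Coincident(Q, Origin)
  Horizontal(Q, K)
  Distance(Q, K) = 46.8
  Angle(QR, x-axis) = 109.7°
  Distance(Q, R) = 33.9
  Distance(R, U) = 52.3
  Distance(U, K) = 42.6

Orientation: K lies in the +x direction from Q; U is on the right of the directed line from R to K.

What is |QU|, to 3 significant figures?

18.4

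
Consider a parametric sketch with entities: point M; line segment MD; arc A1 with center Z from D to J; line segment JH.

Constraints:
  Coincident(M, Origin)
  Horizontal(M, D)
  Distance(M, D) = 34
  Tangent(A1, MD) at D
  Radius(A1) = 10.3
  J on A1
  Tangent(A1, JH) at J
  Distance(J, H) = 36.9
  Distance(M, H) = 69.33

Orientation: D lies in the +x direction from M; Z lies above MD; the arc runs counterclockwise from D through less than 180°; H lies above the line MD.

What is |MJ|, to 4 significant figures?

44.43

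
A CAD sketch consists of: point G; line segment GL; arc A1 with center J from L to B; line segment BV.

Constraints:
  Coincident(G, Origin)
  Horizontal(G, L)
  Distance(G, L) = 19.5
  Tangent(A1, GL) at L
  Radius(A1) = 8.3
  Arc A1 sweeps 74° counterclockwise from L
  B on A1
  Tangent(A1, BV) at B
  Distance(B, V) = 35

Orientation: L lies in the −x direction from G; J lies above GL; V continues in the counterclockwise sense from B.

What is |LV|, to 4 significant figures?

43.40

G is at the origin; GL is horizontal with |GL| = 19.5 and L on the −x side, so L = (-19.50, 0.000). The tangent condition forces JL to be normal to GL, so J = L + (0, 8.3) = (-19.50, 8.300). On A1, L sits at bearing -90° from J; a 74° counterclockwise sweep puts B at bearing -16°, so B = J + 8.3·(cos -16°, sin -16°) = (-11.52, 6.012). The tangent condition forces JB to be normal to BV, so BV runs along (−sin -16°, cos -16°); with |BV| = 35.0, V = (-1.874, 39.66). Then |LV| = |V − L| = 43.40.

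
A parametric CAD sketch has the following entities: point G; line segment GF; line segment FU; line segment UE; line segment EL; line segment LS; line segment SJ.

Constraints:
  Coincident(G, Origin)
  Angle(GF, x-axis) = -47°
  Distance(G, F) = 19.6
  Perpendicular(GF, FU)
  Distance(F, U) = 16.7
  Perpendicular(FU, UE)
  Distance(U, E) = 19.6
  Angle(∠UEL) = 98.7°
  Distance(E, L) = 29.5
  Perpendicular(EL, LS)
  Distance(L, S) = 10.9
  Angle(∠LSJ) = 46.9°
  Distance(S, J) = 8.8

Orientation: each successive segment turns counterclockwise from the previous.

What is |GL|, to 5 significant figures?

13.235

G is at the origin; GF runs at -47.0° with length 19.6, so F = (13.367, -14.335). GF ⟂ FU, so FU runs at 43.000°; with |FU| = 16.7, U = (25.581, -2.9452). The perpendicularity gives UE at right angles to FU, so UE runs at 133.00°; with |UE| = 19.6, E = (12.214, 11.389). ∠UEL = 98.7° gives EL at -145.70° from the x-axis; with |EL| = 29.5, L = (-12.156, -5.2346). Then |GL| = |L − G| = 13.235.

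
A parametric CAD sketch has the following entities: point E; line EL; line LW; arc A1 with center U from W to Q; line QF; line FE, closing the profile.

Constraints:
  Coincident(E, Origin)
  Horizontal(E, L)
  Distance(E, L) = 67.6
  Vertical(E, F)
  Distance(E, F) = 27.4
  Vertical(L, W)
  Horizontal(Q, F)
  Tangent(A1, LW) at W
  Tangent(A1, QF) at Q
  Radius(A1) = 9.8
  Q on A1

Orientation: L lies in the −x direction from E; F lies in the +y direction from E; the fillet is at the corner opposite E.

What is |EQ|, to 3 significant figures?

64.0

The virtual corner opposite E is at (-67.6, 27.4). A1 meets LW tangentially, so UW is at right angles to LW and A1 meets QF tangentially, so UQ is at right angles to QF, with radius 9.8, so the center U sits 9.8 in from both sides at U = (-57.8, 17.6). That places the tangent points at W = (-67.6, 17.6) on LW and Q = (-57.8, 27.4) on QF. Then |EQ| = |Q − E| = 64.0.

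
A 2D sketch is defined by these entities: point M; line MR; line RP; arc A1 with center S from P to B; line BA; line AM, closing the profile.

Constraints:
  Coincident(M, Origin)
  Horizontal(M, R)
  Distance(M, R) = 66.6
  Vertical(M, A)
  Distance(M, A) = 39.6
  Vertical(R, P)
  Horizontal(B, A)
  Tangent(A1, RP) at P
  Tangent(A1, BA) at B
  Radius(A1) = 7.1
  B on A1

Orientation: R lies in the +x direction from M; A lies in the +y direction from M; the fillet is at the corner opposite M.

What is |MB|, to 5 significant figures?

71.473

M is at the origin; MR is horizontal with |MR| = 66.6 and R on the +x side, so R = (66.600, 0.0000). M and A share the same x with |MA| = 39.6 and A on the +y side, so A = (0.0000, 39.600). The virtual corner opposite M is at (66.600, 39.600). The tangent condition forces SP to be normal to RP and since A1 is tangent to BA there, SB ⟂ BA, with radius 7.1, so the center S sits 7.1 in from both sides at S = (59.500, 32.500). That places the tangent points at P = (66.600, 32.500) on RP and B = (59.500, 39.600) on BA. Then |MB| = |B − M| = 71.473.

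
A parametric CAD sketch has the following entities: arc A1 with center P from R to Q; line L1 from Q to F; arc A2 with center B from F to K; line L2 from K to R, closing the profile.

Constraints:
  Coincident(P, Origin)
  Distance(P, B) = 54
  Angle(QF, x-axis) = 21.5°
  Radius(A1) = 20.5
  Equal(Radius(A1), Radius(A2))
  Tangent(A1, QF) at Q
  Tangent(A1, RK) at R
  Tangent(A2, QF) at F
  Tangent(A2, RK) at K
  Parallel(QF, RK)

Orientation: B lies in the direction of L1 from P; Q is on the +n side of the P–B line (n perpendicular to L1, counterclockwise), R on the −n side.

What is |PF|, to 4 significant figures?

57.76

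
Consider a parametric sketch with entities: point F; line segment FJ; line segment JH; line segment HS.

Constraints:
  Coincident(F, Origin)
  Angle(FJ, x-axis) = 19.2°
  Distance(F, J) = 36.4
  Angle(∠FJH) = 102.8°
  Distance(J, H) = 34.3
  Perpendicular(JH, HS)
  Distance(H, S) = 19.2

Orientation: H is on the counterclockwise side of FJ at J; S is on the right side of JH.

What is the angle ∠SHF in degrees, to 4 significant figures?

130.0°

∠FJH = 102.8°, so JH runs at 19.2° + (180° − 102.8°) = 96.40° from the x-axis; with |JH| = 34.3, H = J + 34.3·(cos 96.40°, sin 96.40°) = (30.55, 46.06). JH is perpendicular to HS; with |HS| = 19.2 on the right of JH, S = H + 19.2·(0.9938, 0.1115) = (49.63, 48.20). Then cos ∠SHF = HS·HF / (|HS||HF|), giving 130.0°.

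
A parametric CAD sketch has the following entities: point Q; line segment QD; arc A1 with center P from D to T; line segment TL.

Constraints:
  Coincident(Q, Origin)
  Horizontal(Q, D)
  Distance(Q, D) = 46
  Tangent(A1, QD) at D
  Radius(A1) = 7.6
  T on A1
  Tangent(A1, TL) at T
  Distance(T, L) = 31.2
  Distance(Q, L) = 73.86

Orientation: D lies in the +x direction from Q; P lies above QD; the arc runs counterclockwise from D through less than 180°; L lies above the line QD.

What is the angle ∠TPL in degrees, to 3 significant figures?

76.3°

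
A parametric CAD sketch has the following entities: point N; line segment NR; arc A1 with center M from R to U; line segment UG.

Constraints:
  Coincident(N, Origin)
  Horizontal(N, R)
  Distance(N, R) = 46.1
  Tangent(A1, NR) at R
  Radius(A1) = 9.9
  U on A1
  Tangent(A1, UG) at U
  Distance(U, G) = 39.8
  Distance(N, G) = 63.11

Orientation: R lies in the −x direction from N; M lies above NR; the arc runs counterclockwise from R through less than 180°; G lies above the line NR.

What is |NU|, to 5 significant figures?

37.682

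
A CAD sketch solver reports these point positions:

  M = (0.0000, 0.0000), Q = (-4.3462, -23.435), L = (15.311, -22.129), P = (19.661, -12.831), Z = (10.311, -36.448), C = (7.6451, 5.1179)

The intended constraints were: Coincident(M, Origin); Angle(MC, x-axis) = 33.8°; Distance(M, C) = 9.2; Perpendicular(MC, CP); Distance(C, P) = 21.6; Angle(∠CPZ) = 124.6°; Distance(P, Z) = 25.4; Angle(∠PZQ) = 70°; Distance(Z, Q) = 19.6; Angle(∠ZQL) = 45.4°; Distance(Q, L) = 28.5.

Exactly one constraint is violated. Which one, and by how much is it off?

Distance(Q, L) = 28.5 — off by 8.80.

M = (0.00, 0.00) ✓; MC at 33.80° ✓; |MC| = 9.200 ✓; ∠(MC, CP) = 90.00° ✓; |CP| = 21.60 ✓; ∠CPZ = 124.6° ✓; |PZ| = 25.40 ✓; ∠PZQ = 70.00° ✓; |ZQ| = 19.60 ✓; ∠ZQL = 45.40° ✓; |QL| = 19.70 ✗.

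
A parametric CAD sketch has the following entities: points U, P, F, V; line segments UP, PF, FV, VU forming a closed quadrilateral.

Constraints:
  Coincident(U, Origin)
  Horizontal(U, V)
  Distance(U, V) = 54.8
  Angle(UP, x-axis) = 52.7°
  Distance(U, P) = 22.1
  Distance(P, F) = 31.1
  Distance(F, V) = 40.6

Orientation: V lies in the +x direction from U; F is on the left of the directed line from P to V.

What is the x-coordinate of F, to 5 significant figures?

37.791

U is at the origin; UV is horizontal with |UV| = 54.8 and V in +x, so V = (54.8, 0). UP runs at 52.7° with |UP| = 22.1, so P = (13.392, 17.580). F is determined by |PF| = 31.1 and |FV| = 40.6 together: it lies at the intersection of circle(P, 31.1) and circle(V, 40.6). With |PV| = 44.985, the foot of the radical line on PV is 14.922 from P and the perpendicular offset is √(31.1² − 14.922²) = 27.287. Taking the left-of-PV solution: F = (37.791, 36.865).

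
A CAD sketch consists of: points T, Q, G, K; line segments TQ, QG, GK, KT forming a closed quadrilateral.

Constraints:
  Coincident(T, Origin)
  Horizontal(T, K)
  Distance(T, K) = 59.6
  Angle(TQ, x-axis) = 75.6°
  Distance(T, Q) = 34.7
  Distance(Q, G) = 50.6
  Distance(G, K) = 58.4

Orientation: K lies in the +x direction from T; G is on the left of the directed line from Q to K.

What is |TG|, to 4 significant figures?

78.55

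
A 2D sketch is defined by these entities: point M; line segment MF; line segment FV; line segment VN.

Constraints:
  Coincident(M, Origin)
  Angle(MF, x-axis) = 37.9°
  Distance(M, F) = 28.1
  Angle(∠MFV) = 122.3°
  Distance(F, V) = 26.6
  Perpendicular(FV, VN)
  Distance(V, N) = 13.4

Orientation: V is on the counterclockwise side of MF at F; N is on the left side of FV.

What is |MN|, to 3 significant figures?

42.9

M is at the origin; MF runs at 37.9° with length 28.1, so F = 28.1·(cos 37.9°, sin 37.9°) = (22.2, 17.3). ∠MFV = 122.3°, so FV runs at 37.9° + (180° − 122.3°) = 95.6° from the x-axis; with |FV| = 26.6, V = F + 26.6·(cos 95.6°, sin 95.6°) = (19.6, 43.7). FV is perpendicular to VN; with |VN| = 13.4 on the left of FV, N = V + 13.4·(-0.995, -0.0976) = (6.24, 42.4). Then |MN| = |N − M| = 42.9.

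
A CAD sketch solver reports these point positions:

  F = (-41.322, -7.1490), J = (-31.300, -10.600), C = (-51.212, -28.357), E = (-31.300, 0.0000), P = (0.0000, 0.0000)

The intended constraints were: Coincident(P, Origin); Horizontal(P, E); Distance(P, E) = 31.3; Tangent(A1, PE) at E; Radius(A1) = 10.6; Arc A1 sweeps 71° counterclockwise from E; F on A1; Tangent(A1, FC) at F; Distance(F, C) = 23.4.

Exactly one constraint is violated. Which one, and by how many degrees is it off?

Tangent(A1, FC) at F — off by 6.00°.

P = (0.00, 0.00) ✓; P.y = 0.00, E.y = 0.00 ✓; |PE| = 31.30 ✓; ∠(JE, EP) = 90.00° ✓; |JE| = 10.60 ✓; bearing(J→F) − bearing(J→E) = 71.00° ✓; |JF| = 10.60 ✓; ∠(JF, FC) = 96.00° ✗; |FC| = 23.40 ✓.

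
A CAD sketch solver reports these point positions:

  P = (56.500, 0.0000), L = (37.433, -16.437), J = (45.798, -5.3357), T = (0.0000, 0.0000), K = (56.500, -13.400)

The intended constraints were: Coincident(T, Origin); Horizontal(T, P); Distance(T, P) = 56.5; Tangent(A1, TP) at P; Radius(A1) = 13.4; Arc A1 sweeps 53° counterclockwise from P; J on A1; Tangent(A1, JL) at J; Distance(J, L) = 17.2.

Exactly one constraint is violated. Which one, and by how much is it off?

Distance(J, L) = 17.2 — off by 3.30.

T = (0.00, 0.00) ✓; T.y = 0.00, P.y = 0.00 ✓; |TP| = 56.50 ✓; ∠(KP, PT) = 90.00° ✓; |KP| = 13.40 ✓; bearing(K→J) − bearing(K→P) = 53.00° ✓; |KJ| = 13.40 ✓; ∠(KJ, JL) = 90.00° ✓; |JL| = 13.90 ✗.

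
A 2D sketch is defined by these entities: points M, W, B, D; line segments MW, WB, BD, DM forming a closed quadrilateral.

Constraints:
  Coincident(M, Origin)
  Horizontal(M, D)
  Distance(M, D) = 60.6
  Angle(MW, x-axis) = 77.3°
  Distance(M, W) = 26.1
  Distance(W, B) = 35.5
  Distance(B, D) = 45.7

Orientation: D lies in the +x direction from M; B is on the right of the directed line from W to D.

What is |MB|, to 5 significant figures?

17.920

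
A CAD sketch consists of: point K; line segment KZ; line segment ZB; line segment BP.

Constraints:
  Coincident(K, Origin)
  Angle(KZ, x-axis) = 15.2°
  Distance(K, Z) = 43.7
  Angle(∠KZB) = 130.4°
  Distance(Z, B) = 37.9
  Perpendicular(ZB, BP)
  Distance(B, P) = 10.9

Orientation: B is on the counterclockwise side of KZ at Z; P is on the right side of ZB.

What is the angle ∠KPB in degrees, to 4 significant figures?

56.29°

K is at the origin; KZ runs at 15.2° with length 43.7, so Z = 43.7·(cos 15.2°, sin 15.2°) = (42.17, 11.46). ∠KZB = 130.4°, so ZB runs at 15.2° + (180° − 130.4°) = 64.80° from the x-axis; with |ZB| = 37.9, B = Z + 37.9·(cos 64.80°, sin 64.80°) = (58.31, 45.75). The perpendicularity gives BP at right angles to ZB; with |BP| = 10.9 on the right of ZB, P = B + 10.9·(0.9048, -0.4258) = (68.17, 41.11). Then cos ∠KPB = PK·PB / (|PK||PB|), giving 56.29°.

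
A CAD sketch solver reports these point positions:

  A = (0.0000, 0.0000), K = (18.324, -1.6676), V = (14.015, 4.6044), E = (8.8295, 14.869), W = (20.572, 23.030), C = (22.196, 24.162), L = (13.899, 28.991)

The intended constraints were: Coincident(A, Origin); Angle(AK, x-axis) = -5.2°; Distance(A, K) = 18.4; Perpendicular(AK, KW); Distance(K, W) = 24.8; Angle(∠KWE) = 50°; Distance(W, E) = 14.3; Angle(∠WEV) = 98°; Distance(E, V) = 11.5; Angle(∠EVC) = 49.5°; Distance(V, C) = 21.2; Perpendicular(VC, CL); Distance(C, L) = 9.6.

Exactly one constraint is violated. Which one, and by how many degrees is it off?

Perpendicular(VC, CL) — off by 7.50°.

A = (0.00, 0.00) ✓; AK at -5.200° ✓; |AK| = 18.40 ✓; ∠(AK, KW) = 90.00° ✓; |KW| = 24.80 ✓; ∠KWE = 50.00° ✓; |WE| = 14.30 ✓; ∠WEV = 98.00° ✓; |EV| = 11.50 ✓; ∠EVC = 49.50° ✓; |VC| = 21.20 ✓; ∠(VC, CL) = 82.50° ✗; |CL| = 9.600 ✓.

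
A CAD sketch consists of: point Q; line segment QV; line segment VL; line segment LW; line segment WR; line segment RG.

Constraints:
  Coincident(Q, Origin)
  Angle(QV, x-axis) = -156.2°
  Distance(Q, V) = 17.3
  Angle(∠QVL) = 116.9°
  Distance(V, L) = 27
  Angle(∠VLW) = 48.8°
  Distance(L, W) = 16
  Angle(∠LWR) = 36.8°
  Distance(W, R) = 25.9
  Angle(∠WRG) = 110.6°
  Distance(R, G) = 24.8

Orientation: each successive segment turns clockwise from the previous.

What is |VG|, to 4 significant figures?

47.06

Q is at the origin; QV runs at -156.2° with length 17.3, so V = (-15.83, -6.981). ∠QVL = 116.9° gives VL at 140.7° from the x-axis; with |VL| = 27.0, L = (-36.72, 10.12). ∠VLW = 48.8° gives LW at 9.500° from the x-axis; with |LW| = 16.0, W = (-20.94, 12.76). ∠LWR = 36.8° gives WR at -133.7° from the x-axis; with |WR| = 25.9, R = (-38.84, -5.964). ∠WRG = 110.6° gives RG at 156.9° from the x-axis; with |RG| = 24.8, G = (-61.65, 3.766). Then |VG| = |G − V| = 47.06.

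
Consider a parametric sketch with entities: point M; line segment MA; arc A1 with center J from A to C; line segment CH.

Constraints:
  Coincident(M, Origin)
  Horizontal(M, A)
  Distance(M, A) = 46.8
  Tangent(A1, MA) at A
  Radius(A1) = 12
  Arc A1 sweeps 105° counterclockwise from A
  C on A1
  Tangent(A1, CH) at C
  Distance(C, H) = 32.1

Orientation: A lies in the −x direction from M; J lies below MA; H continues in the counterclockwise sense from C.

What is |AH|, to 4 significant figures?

46.23

M is at the origin; MA is horizontal with |MA| = 46.8 and A on the −x side, so A = (-46.80, 0.000). The tangent condition forces JA to be normal to MA, so J = A + (0, -12) = (-46.80, -12.00). On A1, A sits at bearing 90° from J; a 105° counterclockwise sweep puts C at bearing 195°, so C = J + 12.0·(cos 195°, sin 195°) = (-58.39, -15.11). A1 meets CH tangentially, so JC is at right angles to CH, so CH runs along (−sin 195°, cos 195°); with |CH| = 32.1, H = (-50.08, -46.11). Then |AH| = |H − A| = 46.23.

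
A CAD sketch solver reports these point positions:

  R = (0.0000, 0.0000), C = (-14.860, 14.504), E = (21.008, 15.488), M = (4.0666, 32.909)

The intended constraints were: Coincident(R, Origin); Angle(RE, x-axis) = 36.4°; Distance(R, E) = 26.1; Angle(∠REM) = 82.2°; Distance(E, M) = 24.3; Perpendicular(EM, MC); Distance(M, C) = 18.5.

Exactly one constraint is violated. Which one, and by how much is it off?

Distance(M, C) = 18.5 — off by 7.90.

R = (0.00, 0.00) ✓; RE at 36.40° ✓; |RE| = 26.10 ✓; ∠REM = 82.20° ✓; |EM| = 24.30 ✓; ∠(EM, MC) = 90.00° ✓; |MC| = 26.40 ✗.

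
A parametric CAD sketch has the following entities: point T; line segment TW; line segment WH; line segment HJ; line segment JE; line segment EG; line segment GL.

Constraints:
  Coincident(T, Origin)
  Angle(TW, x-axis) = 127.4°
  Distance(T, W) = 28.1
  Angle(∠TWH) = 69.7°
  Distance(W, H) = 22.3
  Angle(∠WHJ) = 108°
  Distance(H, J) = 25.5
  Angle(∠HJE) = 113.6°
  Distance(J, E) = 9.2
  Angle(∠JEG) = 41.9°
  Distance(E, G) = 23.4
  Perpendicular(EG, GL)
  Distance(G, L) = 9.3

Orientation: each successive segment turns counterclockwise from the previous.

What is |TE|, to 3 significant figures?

14.1

T is at the origin; TW runs at 127.4° with length 28.1, so W = (-17.1, 22.3). ∠TWH = 69.7° gives WH at -122° from the x-axis; with |WH| = 22.3, H = (-29.0, 3.47). ∠WHJ = 108.0° gives HJ at -50.3° from the x-axis; with |HJ| = 25.5, J = (-12.7, -16.1). ∠HJE = 113.6° gives JE at 16.1° from the x-axis; with |JE| = 9.2, E = (-3.86, -13.6). Then |TE| = |E − T| = 14.1.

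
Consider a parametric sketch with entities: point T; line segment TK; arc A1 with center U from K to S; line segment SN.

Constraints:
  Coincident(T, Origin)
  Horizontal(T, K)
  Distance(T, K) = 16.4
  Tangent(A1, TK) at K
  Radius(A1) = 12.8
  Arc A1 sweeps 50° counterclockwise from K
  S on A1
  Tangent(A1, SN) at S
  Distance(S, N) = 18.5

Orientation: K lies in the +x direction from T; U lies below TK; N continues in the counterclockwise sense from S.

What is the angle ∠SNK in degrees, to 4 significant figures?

9.176°

On A1, K sits at bearing 90° from U; a 50° counterclockwise sweep puts S at bearing 140°, so S = U + 12.8·(cos 140°, sin 140°) = (6.595, -4.572). Since A1 is tangent to SN there, US ⟂ SN, so SN runs along (−sin 140°, cos 140°); with |SN| = 18.5, N = (-5.297, -18.74). Then cos ∠SNK = NS·NK / (|NS||NK|), giving 9.176°.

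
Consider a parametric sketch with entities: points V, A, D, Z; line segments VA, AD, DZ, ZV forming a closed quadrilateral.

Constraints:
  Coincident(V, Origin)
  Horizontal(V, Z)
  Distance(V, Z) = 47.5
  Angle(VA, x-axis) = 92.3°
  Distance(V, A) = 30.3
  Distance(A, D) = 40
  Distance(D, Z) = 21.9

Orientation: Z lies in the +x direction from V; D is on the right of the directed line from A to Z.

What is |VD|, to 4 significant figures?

25.62

Checks: |VZ| = 47.50 ✓; |VA| = 30.30 ✓; |AD| = 40.00 ✓; |DZ| = 21.90 ✓.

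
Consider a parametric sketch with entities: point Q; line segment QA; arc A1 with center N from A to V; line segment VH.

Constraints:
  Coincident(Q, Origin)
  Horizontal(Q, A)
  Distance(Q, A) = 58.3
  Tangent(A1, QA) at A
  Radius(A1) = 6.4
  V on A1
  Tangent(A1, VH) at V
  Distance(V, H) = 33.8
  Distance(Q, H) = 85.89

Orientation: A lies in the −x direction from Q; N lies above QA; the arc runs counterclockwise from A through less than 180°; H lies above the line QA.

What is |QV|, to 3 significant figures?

55.1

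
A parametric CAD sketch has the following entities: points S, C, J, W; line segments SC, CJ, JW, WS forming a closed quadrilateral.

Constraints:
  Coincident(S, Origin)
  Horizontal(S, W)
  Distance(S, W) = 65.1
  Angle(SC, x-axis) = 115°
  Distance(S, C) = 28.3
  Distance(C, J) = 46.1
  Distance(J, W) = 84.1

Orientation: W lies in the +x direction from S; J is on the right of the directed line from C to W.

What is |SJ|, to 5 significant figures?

26.121

Checks: |CJ| = 46.10 ✓; |JW| = 84.10 ✓.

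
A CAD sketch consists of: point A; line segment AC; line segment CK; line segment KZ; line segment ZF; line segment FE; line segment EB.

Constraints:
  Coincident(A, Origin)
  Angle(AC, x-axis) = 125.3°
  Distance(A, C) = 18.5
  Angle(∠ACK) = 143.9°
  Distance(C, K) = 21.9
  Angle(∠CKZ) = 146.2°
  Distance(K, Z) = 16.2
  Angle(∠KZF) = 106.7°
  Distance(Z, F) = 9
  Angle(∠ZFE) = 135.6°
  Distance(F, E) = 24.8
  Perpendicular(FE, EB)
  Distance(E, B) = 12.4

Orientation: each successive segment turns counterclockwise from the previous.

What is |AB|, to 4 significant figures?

21.37

∠ZFE = 135.6° gives FE at -47.10° from the x-axis; with |FE| = 24.8, E = (-30.43, -9.328). The perpendicularity gives EB at right angles to FE, so EB runs at 42.90°; with |EB| = 12.4, B = (-21.35, -0.8868). Then |AB| = |B − A| = 21.37.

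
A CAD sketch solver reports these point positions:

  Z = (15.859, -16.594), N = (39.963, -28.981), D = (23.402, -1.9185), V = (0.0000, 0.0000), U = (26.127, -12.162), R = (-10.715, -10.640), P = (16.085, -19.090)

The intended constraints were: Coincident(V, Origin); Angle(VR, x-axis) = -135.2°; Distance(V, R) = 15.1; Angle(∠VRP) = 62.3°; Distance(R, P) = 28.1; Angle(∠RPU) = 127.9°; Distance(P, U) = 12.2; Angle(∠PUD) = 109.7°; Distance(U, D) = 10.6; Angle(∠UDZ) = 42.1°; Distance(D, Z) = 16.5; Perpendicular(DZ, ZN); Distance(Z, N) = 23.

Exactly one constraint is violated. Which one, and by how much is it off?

Distance(Z, N) = 23 — off by 4.10.

V = (0.00, 0.00) ✓; VR at -135.2° ✓; |VR| = 15.10 ✓; ∠VRP = 62.30° ✓; |RP| = 28.10 ✓; ∠RPU = 127.9° ✓; |PU| = 12.20 ✓; ∠PUD = 109.7° ✓; |UD| = 10.60 ✓; ∠UDZ = 42.10° ✓; |DZ| = 16.50 ✓; ∠(DZ, ZN) = 90.00° ✓; |ZN| = 27.10 ✗.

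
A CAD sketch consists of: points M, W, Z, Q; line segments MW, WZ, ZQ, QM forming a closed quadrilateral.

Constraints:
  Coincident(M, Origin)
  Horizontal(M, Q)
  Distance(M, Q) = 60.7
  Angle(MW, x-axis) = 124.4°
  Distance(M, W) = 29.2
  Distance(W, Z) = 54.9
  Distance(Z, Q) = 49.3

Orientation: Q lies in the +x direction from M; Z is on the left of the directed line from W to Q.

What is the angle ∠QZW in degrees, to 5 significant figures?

101.67°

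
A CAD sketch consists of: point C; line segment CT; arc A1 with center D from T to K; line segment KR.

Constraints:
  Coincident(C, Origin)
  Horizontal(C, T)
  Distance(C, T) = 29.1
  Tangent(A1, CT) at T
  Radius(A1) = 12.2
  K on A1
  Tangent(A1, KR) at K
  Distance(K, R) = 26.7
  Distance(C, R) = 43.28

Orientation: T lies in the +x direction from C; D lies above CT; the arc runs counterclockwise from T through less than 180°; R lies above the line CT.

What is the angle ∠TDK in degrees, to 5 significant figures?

136.81°

C is at the origin; C and T share the same y with |CT| = 29.1 and T on the +x side, so T = (29.100, 0.0000). A1 meets CT tangentially, so DT is at right angles to CT, so D = T + (0, 12.2) = (29.100, 12.200). Since DK ⟂ KR (tangency), |DR| = √(12.2² + 26.7²) = 29.355 regardless of where K sits on A1. So R lies on both circle(C, 43.28) and circle(D, 29.355); the above-CT intersection is R = (17.981, 39.368). K is the foot of the tangent from R: K = (37.449, 21.096).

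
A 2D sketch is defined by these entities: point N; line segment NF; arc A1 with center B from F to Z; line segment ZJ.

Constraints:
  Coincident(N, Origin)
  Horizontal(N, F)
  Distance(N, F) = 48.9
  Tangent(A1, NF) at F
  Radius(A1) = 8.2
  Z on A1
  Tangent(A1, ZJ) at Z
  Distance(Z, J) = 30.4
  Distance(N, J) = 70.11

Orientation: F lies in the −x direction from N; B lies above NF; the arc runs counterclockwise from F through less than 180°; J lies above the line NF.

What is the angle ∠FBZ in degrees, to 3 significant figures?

124°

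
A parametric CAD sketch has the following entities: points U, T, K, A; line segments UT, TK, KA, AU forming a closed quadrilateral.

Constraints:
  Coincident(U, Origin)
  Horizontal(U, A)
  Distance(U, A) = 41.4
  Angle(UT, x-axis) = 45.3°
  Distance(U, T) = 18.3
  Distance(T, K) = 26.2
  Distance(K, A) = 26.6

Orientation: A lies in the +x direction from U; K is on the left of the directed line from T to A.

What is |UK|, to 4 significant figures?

44.10

Checks: |TK| = 26.20 ✓; |KA| = 26.60 ✓.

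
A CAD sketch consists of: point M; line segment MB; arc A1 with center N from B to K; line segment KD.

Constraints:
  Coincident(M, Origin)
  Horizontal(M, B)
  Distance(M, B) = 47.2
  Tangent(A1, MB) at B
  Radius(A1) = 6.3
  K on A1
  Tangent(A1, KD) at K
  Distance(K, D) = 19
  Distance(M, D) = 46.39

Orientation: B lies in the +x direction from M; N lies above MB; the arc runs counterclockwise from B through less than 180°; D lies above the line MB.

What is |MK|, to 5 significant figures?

52.956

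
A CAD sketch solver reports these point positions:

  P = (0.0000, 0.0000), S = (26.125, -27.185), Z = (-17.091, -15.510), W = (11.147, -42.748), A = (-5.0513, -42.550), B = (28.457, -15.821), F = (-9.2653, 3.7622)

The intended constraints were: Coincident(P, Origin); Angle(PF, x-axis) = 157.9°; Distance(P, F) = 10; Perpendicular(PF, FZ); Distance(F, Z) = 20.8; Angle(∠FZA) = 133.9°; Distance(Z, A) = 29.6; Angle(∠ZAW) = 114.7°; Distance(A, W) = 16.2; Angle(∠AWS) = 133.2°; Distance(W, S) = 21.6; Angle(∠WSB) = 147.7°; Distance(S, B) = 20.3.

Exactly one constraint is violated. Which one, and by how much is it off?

Distance(S, B) = 20.3 — off by 8.70.

P = (0.00, 0.00) ✓; PF at 157.9° ✓; |PF| = 10.00 ✓; ∠(PF, FZ) = 90.00° ✓; |FZ| = 20.80 ✓; ∠FZA = 133.9° ✓; |ZA| = 29.60 ✓; ∠ZAW = 114.7° ✓; |AW| = 16.20 ✓; ∠AWS = 133.2° ✓; |WS| = 21.60 ✓; ∠WSB = 147.7° ✓; |SB| = 11.60 ✗.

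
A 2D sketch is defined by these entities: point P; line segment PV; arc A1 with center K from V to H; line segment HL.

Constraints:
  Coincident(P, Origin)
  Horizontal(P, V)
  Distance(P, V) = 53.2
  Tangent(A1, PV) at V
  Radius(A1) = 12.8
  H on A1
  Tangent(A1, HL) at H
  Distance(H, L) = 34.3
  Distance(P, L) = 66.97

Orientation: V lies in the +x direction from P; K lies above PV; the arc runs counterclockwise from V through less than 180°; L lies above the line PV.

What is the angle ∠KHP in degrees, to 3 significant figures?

14.9°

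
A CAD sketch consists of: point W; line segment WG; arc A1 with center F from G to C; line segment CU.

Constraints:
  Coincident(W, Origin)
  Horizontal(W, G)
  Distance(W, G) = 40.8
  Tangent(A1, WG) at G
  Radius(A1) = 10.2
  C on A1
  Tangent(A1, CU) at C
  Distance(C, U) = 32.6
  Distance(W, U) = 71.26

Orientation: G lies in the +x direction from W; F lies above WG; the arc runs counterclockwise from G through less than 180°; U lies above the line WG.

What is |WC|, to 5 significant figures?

51.081

W is at the origin; WG is horizontal with |WG| = 40.8 and G on the +x side, so G = (40.800, 0.0000). Since A1 is tangent to WG there, FG ⟂ WG, so F = G + (0, 10.2) = (40.800, 10.200). Since FC ⟂ CU (tangency), |FU| = √(10.2² + 32.6²) = 34.158 regardless of where C sits on A1. So U lies on both circle(W, 71.26) and circle(F, 34.158); the above-WG intersection is U = (59.992, 38.457). C is the foot of the tangent from U: C = (50.564, 7.2502).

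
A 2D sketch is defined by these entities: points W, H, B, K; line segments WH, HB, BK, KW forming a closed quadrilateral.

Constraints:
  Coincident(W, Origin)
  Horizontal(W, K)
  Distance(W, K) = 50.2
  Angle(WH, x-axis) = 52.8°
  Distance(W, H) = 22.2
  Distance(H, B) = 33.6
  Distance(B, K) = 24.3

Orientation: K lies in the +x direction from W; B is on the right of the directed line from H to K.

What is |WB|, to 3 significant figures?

31.5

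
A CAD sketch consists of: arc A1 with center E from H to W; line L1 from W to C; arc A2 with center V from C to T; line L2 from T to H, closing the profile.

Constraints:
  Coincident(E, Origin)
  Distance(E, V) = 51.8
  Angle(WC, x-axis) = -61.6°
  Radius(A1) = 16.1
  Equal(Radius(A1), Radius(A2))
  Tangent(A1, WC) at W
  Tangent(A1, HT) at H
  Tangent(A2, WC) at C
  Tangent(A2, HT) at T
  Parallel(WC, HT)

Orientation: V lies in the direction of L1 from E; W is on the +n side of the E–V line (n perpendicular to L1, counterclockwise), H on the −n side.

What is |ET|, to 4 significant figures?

54.24

The slot axis is L1's direction at -61.6°, so u = (cos -61.6°, sin -61.6°) = (0.4756, -0.8796) and n = (−sin -61.6°, cos -61.6°) = (0.8796, 0.4756). E is at the origin and V lies 51.8 along u from E, so V = 51.8·u = (24.64, -45.57). Tangency of A1 to both parallel lines with radius 16.1 puts W and H at E ± 16.1·n: W = (14.16, 7.658), H = (-14.16, -7.658). Equal radii place C and T the same way about V: C = V + 16.1·n = (38.80, -37.91), T = V − 16.1·n = (10.47, -53.22). Then |ET| = |T − E| = 54.24.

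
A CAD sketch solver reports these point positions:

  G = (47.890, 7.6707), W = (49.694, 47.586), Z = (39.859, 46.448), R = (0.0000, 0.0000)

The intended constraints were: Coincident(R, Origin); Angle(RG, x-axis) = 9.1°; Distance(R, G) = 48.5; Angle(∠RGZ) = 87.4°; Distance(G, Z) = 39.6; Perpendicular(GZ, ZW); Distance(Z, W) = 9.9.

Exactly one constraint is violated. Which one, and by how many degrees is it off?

Perpendicular(GZ, ZW) — off by 5.10°.

R = (0.00, 0.00) ✓; RG at 9.100° ✓; |RG| = 48.50 ✓; ∠RGZ = 87.40° ✓; |GZ| = 39.60 ✓; ∠(GZ, ZW) = 95.10° ✗; |ZW| = 9.901 ✓.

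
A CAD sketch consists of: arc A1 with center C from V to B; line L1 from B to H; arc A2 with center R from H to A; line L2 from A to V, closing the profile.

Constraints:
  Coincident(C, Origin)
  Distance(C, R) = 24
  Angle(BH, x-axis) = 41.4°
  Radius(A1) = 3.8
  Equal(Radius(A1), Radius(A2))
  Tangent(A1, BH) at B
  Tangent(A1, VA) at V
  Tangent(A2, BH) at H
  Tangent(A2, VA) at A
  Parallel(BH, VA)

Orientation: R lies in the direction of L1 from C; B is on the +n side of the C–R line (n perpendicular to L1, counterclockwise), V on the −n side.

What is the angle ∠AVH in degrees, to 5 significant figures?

17.571°

The slot axis is L1's direction at 41.4°, so u = (cos 41.4°, sin 41.4°) = (0.75011, 0.66131) and n = (−sin 41.4°, cos 41.4°) = (-0.66131, 0.75011). C is at the origin and R lies 24.0 along u from C, so R = 24.0·u = (18.003, 15.871). Tangency of A1 to both parallel lines with radius 3.8 puts B and V at C ± 3.8·n: B = (-2.5130, 2.8504), V = (2.5130, -2.8504). Equal radii place H and A the same way about R: H = R + 3.8·n = (15.490, 18.722), A = R − 3.8·n = (20.516, 13.021). Then cos ∠AVH = VA·VH / (|VA||VH|), giving 17.571°.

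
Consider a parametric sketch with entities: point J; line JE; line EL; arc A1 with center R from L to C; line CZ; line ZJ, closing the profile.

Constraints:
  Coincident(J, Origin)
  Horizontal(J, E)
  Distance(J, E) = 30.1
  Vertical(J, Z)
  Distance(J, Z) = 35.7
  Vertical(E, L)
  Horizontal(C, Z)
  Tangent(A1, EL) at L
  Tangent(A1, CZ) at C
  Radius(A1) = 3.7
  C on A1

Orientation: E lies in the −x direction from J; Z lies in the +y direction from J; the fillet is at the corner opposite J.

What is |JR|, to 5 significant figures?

41.484

J is at the origin; JE is horizontal with |JE| = 30.1 and E on the −x side, so E = (-30.100, 0.0000). JZ is vertical with |JZ| = 35.7 and Z on the +y side, so Z = (0.0000, 35.700). The virtual corner opposite J is at (-30.100, 35.700). A1 meets EL tangentially, so RL is at right angles to EL and the tangent condition forces RC to be normal to CZ, with radius 3.7, so the center R sits 3.7 in from both sides at R = (-26.400, 32.000). Then |JR| = |R − J| = 41.484.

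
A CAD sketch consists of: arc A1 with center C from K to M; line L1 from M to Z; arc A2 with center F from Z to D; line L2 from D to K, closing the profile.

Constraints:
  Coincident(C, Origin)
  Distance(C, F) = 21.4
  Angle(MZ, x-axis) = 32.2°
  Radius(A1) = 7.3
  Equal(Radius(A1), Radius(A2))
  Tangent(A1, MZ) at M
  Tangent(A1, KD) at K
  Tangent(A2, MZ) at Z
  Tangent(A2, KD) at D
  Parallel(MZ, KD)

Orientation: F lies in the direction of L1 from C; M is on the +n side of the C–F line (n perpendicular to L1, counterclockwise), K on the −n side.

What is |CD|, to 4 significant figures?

22.61

Tangency of A1 to both parallel lines with radius 7.3 puts M and K at C ± 7.3·n: M = (-3.890, 6.177), K = (3.890, -6.177). Equal radii place Z and D the same way about F: Z = F + 7.3·n = (14.22, 17.58), D = F − 7.3·n = (22.00, 5.226). Then |CD| = |D − C| = 22.61.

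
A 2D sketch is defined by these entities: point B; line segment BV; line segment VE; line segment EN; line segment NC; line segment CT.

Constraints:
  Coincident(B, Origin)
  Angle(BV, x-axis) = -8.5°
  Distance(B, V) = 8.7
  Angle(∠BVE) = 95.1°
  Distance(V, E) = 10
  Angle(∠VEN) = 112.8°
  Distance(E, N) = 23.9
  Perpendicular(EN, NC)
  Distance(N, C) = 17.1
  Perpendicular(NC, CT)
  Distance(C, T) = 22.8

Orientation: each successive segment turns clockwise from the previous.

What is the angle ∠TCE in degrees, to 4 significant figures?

35.58°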